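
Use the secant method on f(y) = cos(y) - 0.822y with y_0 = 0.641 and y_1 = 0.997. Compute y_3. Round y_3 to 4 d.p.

0.8250

f(y_0) = 0.274596, f(y_1) = -0.276710
y_2 = 0.997000 - (-0.276710)·(0.997000 - 0.641000)/(-0.276710 - (0.274596)) = 0.818318; f(y_2) = 0.010793
y_3 = 0.818318 - (0.010793)·(0.818318 - 0.997000)/(0.010793 - (-0.276710)) = 0.825026; f(y_3) = 0.000367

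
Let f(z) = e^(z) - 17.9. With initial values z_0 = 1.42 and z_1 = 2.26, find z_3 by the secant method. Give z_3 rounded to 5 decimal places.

2.68709

f(z_0) = -13.762880, f(z_1) = -8.316911
z_2 = 2.260000 - (-8.316911)·(2.260000 - 1.420000)/(-8.316911 - (-13.762880)) = 3.542821; f(z_2) = 16.664301
z_3 = 3.542821 - (16.664301)·(3.542821 - 2.260000)/(16.664301 - (-8.316911)) = 2.687085; f(z_3) = -3.211198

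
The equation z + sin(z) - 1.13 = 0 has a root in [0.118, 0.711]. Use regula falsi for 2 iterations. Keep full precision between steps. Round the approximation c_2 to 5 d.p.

f(0.118000) = -0.894274, f(0.711000) = 0.233592
step 1: c = 0.588184, f(c) = 0.013035 > 0 → new bracket [0.118000, 0.588184]
step 2: c = 0.581429, f(c) = 0.000648 > 0 → new bracket [0.118000, 0.581429]

0.58143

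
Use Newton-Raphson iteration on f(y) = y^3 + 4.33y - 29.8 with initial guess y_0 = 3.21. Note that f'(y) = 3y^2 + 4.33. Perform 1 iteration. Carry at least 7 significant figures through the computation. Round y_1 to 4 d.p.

y_0 = 3.210000: f = 17.175461, f' = 35.242300 → y_1 = 3.210000 - (17.175461)/(35.242300) = 2.722646

2.7226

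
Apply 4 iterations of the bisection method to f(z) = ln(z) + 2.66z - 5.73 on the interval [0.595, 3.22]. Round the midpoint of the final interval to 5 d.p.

1.98953

f(0.595000) = -4.666494, f(3.220000) = 4.004581 (opposite signs)
step 1: m = 1.907500, f(m) = -0.010257 < 0 → root in [1.907500, 3.220000]
step 2: m = 2.563750, f(m) = 2.031046 > 0 → root in [1.907500, 2.563750]
step 3: m = 2.235625, f(m) = 1.021283 > 0 → root in [1.907500, 2.235625]
step 4: m = 2.071563, f(m) = 0.508659 > 0 → root in [1.907500, 2.071563]
Midpoint of [1.907500, 2.071563] = 1.989531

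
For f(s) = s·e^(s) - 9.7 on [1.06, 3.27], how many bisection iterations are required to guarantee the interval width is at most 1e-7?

Initial width b − a = 3.27 − 1.06 = 2.210000.
After n steps the width is (b−a)/2^n; need (b−a)/2^n ≤ 1e-7.
So n ≥ log₂(2.210000/1e-7) = log₂(22100000.0000) ≈ 24.3975.
Hence n = 25.

25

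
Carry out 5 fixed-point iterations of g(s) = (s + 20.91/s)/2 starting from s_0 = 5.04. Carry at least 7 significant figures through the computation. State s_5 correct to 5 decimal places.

s_1 = g(5.040000) = 4.594405
s_2 = g(4.594405) = 4.572796
s_3 = g(4.572796) = 4.572745
s_4 = g(4.572745) = 4.572745
s_5 = g(4.572745) = 4.572745

4.57275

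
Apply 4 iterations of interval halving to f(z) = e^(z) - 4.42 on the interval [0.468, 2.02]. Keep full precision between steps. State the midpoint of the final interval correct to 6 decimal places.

1.486500

f(0.468000) = -2.823203, f(2.020000) = 3.118325 (opposite signs)
step 1: m = 1.244000, f(m) = -0.950536 < 0 → root in [1.244000, 2.020000]
step 2: m = 1.632000, f(m) = 0.694093 > 0 → root in [1.244000, 1.632000]
step 3: m = 1.438000, f(m) = -0.207737 < 0 → root in [1.438000, 1.632000]
step 4: m = 1.535000, f(m) = 0.221326 > 0 → root in [1.438000, 1.535000]
Midpoint of [1.438000, 1.535000] = 1.486500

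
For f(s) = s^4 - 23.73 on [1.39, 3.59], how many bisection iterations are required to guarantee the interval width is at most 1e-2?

Initial width b − a = 3.59 − 1.39 = 2.200000.
After n steps the width is (b−a)/2^n; need (b−a)/2^n ≤ 1e-2.
So n ≥ log₂(2.200000/1e-2) = log₂(220.0000) ≈ 7.7814.
Hence n = 8.

8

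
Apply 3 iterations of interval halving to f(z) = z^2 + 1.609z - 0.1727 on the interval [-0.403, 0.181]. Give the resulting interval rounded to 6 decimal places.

[0.035000, 0.108000]

f(-0.403000) = -0.658718, f(0.181000) = 0.151290 (opposite signs)
step 1: m = -0.111000, f(m) = -0.338978 < 0 → root in [-0.111000, 0.181000]
step 2: m = 0.035000, f(m) = -0.115160 < 0 → root in [0.035000, 0.181000]
step 3: m = 0.108000, f(m) = 0.012736 > 0 → root in [0.035000, 0.108000]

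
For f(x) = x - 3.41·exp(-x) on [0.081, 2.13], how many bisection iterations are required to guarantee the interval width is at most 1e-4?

15

Initial width b − a = 2.13 − 0.081 = 2.049000.
After n steps the width is (b−a)/2^n; need (b−a)/2^n ≤ 1e-4.
So n ≥ log₂(2.049000/1e-4) = log₂(20490.0000) ≈ 14.3226.
Hence n = 15.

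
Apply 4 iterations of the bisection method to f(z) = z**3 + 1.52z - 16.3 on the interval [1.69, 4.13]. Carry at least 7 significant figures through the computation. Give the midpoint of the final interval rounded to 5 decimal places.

f(1.690000) = -8.904391, f(4.130000) = 60.422597 (opposite signs)
step 1: m = 2.910000, f(m) = 12.765371 > 0 → root in [1.690000, 2.910000]
step 2: m = 2.300000, f(m) = -0.637000 < 0 → root in [2.300000, 2.910000]
step 3: m = 2.605000, f(m) = 5.337195 > 0 → root in [2.300000, 2.605000]
step 4: m = 2.452500, f(m) = 2.178990 > 0 → root in [2.300000, 2.452500]
Midpoint of [2.300000, 2.452500] = 2.376250

2.37625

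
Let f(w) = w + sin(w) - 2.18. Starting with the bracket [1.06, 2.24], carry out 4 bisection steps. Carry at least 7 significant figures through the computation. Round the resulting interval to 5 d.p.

f(1.060000) = -0.247645, f(2.240000) = 0.844316 (opposite signs)
step 1: m = 1.650000, f(m) = 0.466865 > 0 → root in [1.060000, 1.650000]
step 2: m = 1.355000, f(m) = 0.151806 > 0 → root in [1.060000, 1.355000]
step 3: m = 1.207500, f(m) = -0.037769 < 0 → root in [1.207500, 1.355000]
step 4: m = 1.281250, f(m) = 0.059624 > 0 → root in [1.207500, 1.281250]

[1.20750, 1.28125]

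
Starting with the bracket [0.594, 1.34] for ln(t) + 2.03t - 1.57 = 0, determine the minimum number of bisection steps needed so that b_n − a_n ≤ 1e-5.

17

Initial width b − a = 1.34 − 0.594 = 0.746000.
After n steps the width is (b−a)/2^n; need (b−a)/2^n ≤ 1e-5.
So n ≥ log₂(0.746000/1e-5) = log₂(74600.0000) ≈ 16.1869.
Hence n = 17.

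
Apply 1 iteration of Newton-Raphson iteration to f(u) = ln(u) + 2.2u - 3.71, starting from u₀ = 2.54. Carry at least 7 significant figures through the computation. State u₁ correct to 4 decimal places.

Newton update: u ← u − f(u)/f'(u).
f'(u) = 1/u + 2.2
u_0 = 2.540000: f = 2.810164, f' = 2.593701 → u_1 = 2.540000 - (2.810164)/(2.593701) = 1.456543

1.4565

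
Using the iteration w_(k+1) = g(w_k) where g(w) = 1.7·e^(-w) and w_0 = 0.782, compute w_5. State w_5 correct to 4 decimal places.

0.7789

w_1 = g(0.782000) = 0.777733
w_2 = g(0.777733) = 0.781059
w_3 = g(0.781059) = 0.778466
w_4 = g(0.778466) = 0.780487
w_5 = g(0.780487) = 0.778911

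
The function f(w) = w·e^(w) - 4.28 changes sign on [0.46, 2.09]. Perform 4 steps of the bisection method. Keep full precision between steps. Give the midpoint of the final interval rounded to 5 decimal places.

f(0.460000) = -3.551326, f(2.090000) = 12.617473 (opposite signs)
step 1: m = 1.275000, f(m) = 0.282844 > 0 → root in [0.460000, 1.275000]
step 2: m = 0.867500, f(m) = -2.214525 < 0 → root in [0.867500, 1.275000]
step 3: m = 1.071250, f(m) = -1.152993 < 0 → root in [1.071250, 1.275000]
step 4: m = 1.173125, f(m) = -0.488370 < 0 → root in [1.173125, 1.275000]
Midpoint of [1.173125, 1.275000] = 1.224063

1.22406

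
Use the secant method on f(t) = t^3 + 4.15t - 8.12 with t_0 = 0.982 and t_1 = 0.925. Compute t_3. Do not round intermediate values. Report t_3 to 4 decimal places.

f(t_0) = -3.097734, f(t_1) = -3.489797
t_2 = 0.925000 - (-3.489797)·(0.925000 - 0.982000)/(-3.489797 - (-3.097734)) = 1.432363; f(t_2) = 0.763037
t_3 = 1.432363 - (0.763037)·(1.432363 - 0.925000)/(0.763037 - (-3.489797)) = 1.341333; f(t_3) = -0.140177

1.3413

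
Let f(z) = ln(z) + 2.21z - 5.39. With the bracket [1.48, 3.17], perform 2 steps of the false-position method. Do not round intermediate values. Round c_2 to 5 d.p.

2.10347

f(1.480000) = -1.727158, f(3.170000) = 2.769432
step 1: c = 2.129136, f(c) = 0.071106 > 0 → new bracket [1.480000, 2.129136]
step 2: c = 2.103468, f(c) = 0.002251 > 0 → new bracket [1.480000, 2.103468]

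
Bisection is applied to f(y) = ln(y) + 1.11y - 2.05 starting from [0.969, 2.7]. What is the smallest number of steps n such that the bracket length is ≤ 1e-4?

Initial width b − a = 2.7 − 0.969 = 1.731000.
After n steps the width is (b−a)/2^n; need (b−a)/2^n ≤ 1e-4.
So n ≥ log₂(1.731000/1e-4) = log₂(17310.0000) ≈ 14.0793.
Hence n = 15.

15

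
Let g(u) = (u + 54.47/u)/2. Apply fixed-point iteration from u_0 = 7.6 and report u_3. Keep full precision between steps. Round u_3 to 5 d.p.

u_1 = g(7.600000) = 7.383553
u_2 = g(7.383553) = 7.380380
u_3 = g(7.380380) = 7.380379

7.38038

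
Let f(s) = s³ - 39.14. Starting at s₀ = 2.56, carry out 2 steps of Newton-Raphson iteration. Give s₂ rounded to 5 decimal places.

Newton update: s ← s − f(s)/f'(s).
f'(s) = 3s²
s_0 = 2.560000: f = -22.362784, f' = 19.660800 → s_1 = 2.560000 - (-22.362784)/(19.660800) = 3.697430
s_1 = 3.697430: f = 11.407524, f' = 41.012966 → s_2 = 3.697430 - (11.407524)/(41.012966) = 3.419286

3.41929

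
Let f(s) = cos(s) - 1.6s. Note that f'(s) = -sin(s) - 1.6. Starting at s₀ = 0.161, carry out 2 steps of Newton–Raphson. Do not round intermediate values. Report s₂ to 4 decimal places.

0.5373

s_0 = 0.161000: f = 0.729467, f' = -1.760305 → s_1 = 0.161000 - (0.729467)/(-1.760305) = 0.575398
s_1 = 0.575398: f = -0.081662, f' = -2.144169 → s_2 = 0.575398 - (-0.081662)/(-2.144169) = 0.537313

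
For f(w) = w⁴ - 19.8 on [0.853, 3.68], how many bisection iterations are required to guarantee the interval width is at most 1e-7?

25

Initial width b − a = 3.68 − 0.853 = 2.827000.
After n steps the width is (b−a)/2^n; need (b−a)/2^n ≤ 1e-7.
So n ≥ log₂(2.827000/1e-7) = log₂(28270000.0000) ≈ 24.7528.
Hence n = 25.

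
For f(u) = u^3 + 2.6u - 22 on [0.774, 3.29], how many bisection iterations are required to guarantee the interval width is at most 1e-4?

Initial width b − a = 3.29 − 0.774 = 2.516000.
After n steps the width is (b−a)/2^n; need (b−a)/2^n ≤ 1e-4.
So n ≥ log₂(2.516000/1e-4) = log₂(25160.0000) ≈ 14.6188.
Hence n = 15.

15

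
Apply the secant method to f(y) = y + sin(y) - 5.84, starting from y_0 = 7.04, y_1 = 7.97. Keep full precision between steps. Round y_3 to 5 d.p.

6.11597

f(y_0) = 1.886609, f(y_1) = 3.123277
y_2 = 7.970000 - (3.123277)·(7.970000 - 7.040000)/(3.123277 - (1.886609)) = 5.621231; f(y_2) = -0.833428
y_3 = 5.621231 - (-0.833428)·(5.621231 - 7.970000)/(-0.833428 - (3.123277)) = 6.115969; f(y_3) = 0.109530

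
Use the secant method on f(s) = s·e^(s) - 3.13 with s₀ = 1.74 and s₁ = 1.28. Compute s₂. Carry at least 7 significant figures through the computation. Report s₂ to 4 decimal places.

f(s_0) = 6.783378, f(s_1) = 1.473699
s_2 = 1.280000 - (1.473699)·(1.280000 - 1.740000)/(1.473699 - (6.783378)) = 1.152327; f(s_2) = 0.517751

1.1523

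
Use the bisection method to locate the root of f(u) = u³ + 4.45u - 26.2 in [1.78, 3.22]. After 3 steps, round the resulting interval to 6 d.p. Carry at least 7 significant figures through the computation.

f(1.780000) = -12.639248, f(3.220000) = 21.515248 (opposite signs)
step 1: m = 2.500000, f(m) = 0.550000 > 0 → root in [1.780000, 2.500000]
step 2: m = 2.140000, f(m) = -6.876656 < 0 → root in [2.140000, 2.500000]
step 3: m = 2.320000, f(m) = -3.388832 < 0 → root in [2.320000, 2.500000]

[2.320000, 2.500000]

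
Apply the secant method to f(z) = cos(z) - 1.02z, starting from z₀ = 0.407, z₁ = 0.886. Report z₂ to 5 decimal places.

0.71824

f(z_0) = 0.503173, f(z_1) = -0.271205
z_2 = 0.886000 - (-0.271205)·(0.886000 - 0.407000)/(-0.271205 - (0.503173)) = 0.718243; f(z_2) = 0.020355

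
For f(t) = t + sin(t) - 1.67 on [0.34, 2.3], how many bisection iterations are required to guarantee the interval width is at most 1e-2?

8

Initial width b − a = 2.3 − 0.34 = 1.960000.
After n steps the width is (b−a)/2^n; need (b−a)/2^n ≤ 1e-2.
So n ≥ log₂(1.960000/1e-2) = log₂(196.0000) ≈ 7.6147.
Hence n = 8.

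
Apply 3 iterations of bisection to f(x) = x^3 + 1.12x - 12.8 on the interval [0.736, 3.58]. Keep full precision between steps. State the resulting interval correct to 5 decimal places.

[2.15800, 2.51350]

f(0.736000) = -11.576992, f(3.580000) = 37.092312 (opposite signs)
step 1: m = 2.158000, f(m) = -0.333312 < 0 → root in [2.158000, 3.580000]
step 2: m = 2.869000, f(m) = 14.028481 > 0 → root in [2.158000, 2.869000]
step 3: m = 2.513500, f(m) = 5.894614 > 0 → root in [2.158000, 2.513500]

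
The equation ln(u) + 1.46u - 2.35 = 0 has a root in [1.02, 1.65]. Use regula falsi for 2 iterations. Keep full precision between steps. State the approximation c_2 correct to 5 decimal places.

1.38662

False-position update: c = (a·f(b) − b·f(a))/(f(b) − f(a)); replace the endpoint whose sign matches f(c).
f(1.020000) = -0.840997, f(1.650000) = 0.559775
step 1: c = 1.398240, f(c) = 0.026645 > 0 → new bracket [1.020000, 1.398240]
step 2: c = 1.386625, f(c) = 0.001344 > 0 → new bracket [1.020000, 1.386625]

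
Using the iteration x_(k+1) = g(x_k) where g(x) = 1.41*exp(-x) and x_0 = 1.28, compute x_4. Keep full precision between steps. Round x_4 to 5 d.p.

x_1 = g(1.280000) = 0.392033
x_2 = g(0.392033) = 0.952712
x_3 = g(0.952712) = 0.543828
x_4 = g(0.543828) = 0.818536

0.81854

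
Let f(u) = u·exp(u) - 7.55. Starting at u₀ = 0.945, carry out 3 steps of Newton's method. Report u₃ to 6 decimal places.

1.575660

Newton update: u ← u − f(u)/f'(u).
f'(u) = (u + 1)·exp(u)
u_0 = 0.945000: f = -5.118691, f' = 5.004122 → u_1 = 0.945000 - (-5.118691)/(5.004122) = 1.967895
u_1 = 1.967895: f = 6.531466, f' = 21.237064 → u_2 = 1.967895 - (6.531466)/(21.237064) = 1.660345
u_2 = 1.660345: f = 1.185279, f' = 13.996403 → u_3 = 1.660345 - (1.185279)/(13.996403) = 1.575660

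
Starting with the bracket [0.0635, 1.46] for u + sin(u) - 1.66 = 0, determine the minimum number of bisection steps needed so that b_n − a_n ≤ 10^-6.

Initial width b − a = 1.46 − 0.0635 = 1.396500.
After n steps the width is (b−a)/2^n; need (b−a)/2^n ≤ 10^-6.
So n ≥ log₂(1.396500/10^-6) = log₂(1396500.0000) ≈ 20.4134.
Hence n = 21.

21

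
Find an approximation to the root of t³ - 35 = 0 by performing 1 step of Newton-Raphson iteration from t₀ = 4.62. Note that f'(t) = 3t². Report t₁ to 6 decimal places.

Newton update: t ← t − f(t)/f'(t).
t_0 = 4.620000: f = 63.611128, f' = 64.033200 → t_1 = 4.620000 - (63.611128)/(64.033200) = 3.626591

3.626591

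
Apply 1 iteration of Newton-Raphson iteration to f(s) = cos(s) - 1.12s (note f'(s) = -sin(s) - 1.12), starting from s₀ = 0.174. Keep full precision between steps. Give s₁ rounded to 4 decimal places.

Newton update: s ← s − f(s)/f'(s).
s_0 = 0.174000: f = 0.790020, f' = -1.293123 → s_1 = 0.174000 - (0.790020)/(-1.293123) = 0.784940

0.7849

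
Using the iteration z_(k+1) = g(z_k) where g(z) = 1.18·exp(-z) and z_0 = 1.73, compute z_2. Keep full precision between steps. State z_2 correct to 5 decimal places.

z_1 = g(1.730000) = 0.209196
z_2 = g(0.209196) = 0.957259

0.95726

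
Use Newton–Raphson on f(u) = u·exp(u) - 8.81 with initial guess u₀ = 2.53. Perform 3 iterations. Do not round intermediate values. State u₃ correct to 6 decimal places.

f'(u) = (u + 1)·exp(u)
u_0 = 2.530000: f = 22.950371, f' = 44.313877 → u_1 = 2.530000 - (22.950371)/(44.313877) = 2.012095
u_1 = 2.012095: f = 6.238401, f' = 22.527372 → u_2 = 2.012095 - (6.238401)/(22.527372) = 1.735170
u_2 = 1.735170: f = 1.028223, f' = 15.508113 → u_3 = 1.735170 - (1.028223)/(15.508113) = 1.668868

1.668868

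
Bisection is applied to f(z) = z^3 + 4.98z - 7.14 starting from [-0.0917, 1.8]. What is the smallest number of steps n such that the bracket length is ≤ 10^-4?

Initial width b − a = 1.8 − -0.0917 = 1.891700.
After n steps the width is (b−a)/2^n; need (b−a)/2^n ≤ 10^-4.
So n ≥ log₂(1.891700/10^-4) = log₂(18917.0000) ≈ 14.2074.
Hence n = 15.

15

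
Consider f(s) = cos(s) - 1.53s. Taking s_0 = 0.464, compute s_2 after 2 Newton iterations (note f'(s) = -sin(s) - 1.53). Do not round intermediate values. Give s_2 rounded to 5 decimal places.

Newton update: s ← s − f(s)/f'(s).
s_0 = 0.464000: f = 0.184350, f' = -1.977529 → s_1 = 0.464000 - (0.184350)/(-1.977529) = 0.557222
s_1 = 0.557222: f = -0.003823, f' = -2.058831 → s_2 = 0.557222 - (-0.003823)/(-2.058831) = 0.555366

0.55537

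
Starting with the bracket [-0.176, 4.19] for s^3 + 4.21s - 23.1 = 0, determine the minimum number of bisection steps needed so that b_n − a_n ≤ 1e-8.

Initial width b − a = 4.19 − -0.176 = 4.366000.
After n steps the width is (b−a)/2^n; need (b−a)/2^n ≤ 1e-8.
So n ≥ log₂(4.366000/1e-8) = log₂(436600000.0000) ≈ 28.7017.
Hence n = 29.

29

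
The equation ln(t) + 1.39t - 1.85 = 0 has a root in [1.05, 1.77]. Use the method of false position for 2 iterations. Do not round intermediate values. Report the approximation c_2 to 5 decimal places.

False-position update: c = (a·f(b) − b·f(a))/(f(b) − f(a)); replace the endpoint whose sign matches f(c).
f(1.050000) = -0.341710, f(1.770000) = 1.181280
step 1: c = 1.211545, f(c) = 0.025944 > 0 → new bracket [1.050000, 1.211545]
step 2: c = 1.200145, f(c) = 0.000645 > 0 → new bracket [1.050000, 1.200145]

1.20015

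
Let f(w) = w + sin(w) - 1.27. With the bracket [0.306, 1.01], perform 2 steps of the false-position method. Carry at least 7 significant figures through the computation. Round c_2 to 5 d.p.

0.65929

f(0.306000) = -0.662753, f(1.010000) = 0.586832
step 1: c = 0.679387, f(c) = 0.037702 > 0 → new bracket [0.306000, 0.679387]
step 2: c = 0.659289, f(c) = 0.001844 > 0 → new bracket [0.306000, 0.659289]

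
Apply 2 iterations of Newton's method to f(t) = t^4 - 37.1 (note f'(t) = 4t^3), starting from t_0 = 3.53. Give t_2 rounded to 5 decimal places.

2.54093

t_0 = 3.530000: f = 118.174029, f' = 175.947908 → t_1 = 3.530000 - (118.174029)/(175.947908) = 2.858358
t_1 = 2.858358: f = 29.652326, f' = 93.413532 → t_2 = 2.858358 - (29.652326)/(93.413532) = 2.540927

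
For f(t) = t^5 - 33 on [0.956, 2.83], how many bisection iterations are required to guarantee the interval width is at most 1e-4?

Initial width b − a = 2.83 − 0.956 = 1.874000.
After n steps the width is (b−a)/2^n; need (b−a)/2^n ≤ 1e-4.
So n ≥ log₂(1.874000/1e-4) = log₂(18740.0000) ≈ 14.1938.
Hence n = 15.

15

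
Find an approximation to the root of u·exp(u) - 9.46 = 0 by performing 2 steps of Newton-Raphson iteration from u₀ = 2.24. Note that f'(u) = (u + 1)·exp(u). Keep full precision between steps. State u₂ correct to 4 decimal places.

1.7245

Newton update: u ← u − f(u)/f'(u).
u_0 = 2.240000: f = 11.581062, f' = 30.434393 → u_1 = 2.240000 - (11.581062)/(30.434393) = 1.859475
u_1 = 1.859475: f = 2.478500, f' = 18.358862 → u_2 = 1.859475 - (2.478500)/(18.358862) = 1.724472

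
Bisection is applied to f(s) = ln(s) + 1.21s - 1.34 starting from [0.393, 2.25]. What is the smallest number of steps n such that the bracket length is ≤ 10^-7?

Initial width b − a = 2.25 − 0.393 = 1.857000.
After n steps the width is (b−a)/2^n; need (b−a)/2^n ≤ 10^-7.
So n ≥ log₂(1.857000/10^-7) = log₂(18570000.0000) ≈ 24.1465.
Hence n = 25.

25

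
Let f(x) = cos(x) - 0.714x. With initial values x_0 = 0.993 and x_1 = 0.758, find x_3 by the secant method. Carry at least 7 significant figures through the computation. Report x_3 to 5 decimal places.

0.88603

Secant update: x_(k+1) = x_k − f(x_k)·(x_k − x_(k-1))/(f(x_k) − f(x_(k-1))).
f(x_0) = -0.162823, f(x_1) = 0.185000
x_2 = 0.758000 - (0.185000)·(0.758000 - 0.993000)/(0.185000 - (-0.162823)) = 0.882992; f(x_2) = 0.004386
x_3 = 0.882992 - (0.004386)·(0.882992 - 0.758000)/(0.004386 - (0.185000)) = 0.886027; f(x_3) = -0.000129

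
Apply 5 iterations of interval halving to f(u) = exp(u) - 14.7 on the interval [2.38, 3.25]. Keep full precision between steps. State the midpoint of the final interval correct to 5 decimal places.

2.69266

f(2.380000) = -3.895097, f(3.250000) = 11.090340 (opposite signs)
step 1: m = 2.815000, f(m) = 1.993176 > 0 → root in [2.380000, 2.815000]
step 2: m = 2.597500, f(m) = -1.269879 < 0 → root in [2.597500, 2.815000]
step 3: m = 2.706250, f(m) = 0.273021 > 0 → root in [2.597500, 2.706250]
step 4: m = 2.651875, f(m) = -0.519398 < 0 → root in [2.651875, 2.706250]
step 5: m = 2.679062, f(m) = -0.128574 < 0 → root in [2.679062, 2.706250]
Midpoint of [2.679062, 2.706250] = 2.692656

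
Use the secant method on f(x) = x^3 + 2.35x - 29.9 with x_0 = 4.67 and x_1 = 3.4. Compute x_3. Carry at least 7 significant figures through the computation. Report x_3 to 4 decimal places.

Secant update: x_(k+1) = x_k − f(x_k)·(x_k − x_(k-1))/(f(x_k) − f(x_(k-1))).
f(x_0) = 82.922063, f(x_1) = 17.394000
x_2 = 3.400000 - (17.394000)·(3.400000 - 4.670000)/(17.394000 - (82.922063)) = 3.062887; f(x_2) = 6.031567
x_3 = 3.062887 - (6.031567)·(3.062887 - 3.400000)/(6.031567 - (17.394000)) = 2.883936; f(x_3) = 0.863182

2.8839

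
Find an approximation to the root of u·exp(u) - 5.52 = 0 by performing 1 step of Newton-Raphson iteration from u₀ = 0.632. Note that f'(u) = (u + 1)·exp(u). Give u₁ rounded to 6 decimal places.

u_0 = 0.632000: f = -4.330974, f' = 3.070395 → u_1 = 0.632000 - (-4.330974)/(3.070395) = 2.042559

2.042559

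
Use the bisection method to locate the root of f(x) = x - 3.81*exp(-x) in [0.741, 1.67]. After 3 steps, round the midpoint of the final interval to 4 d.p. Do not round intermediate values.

1.1474

f(0.741000) = -1.074987, f(1.670000) = 0.952779 (opposite signs)
step 1: m = 1.205500, f(m) = 0.064244 > 0 → root in [0.741000, 1.205500]
step 2: m = 0.973250, f(m) = -0.466370 < 0 → root in [0.973250, 1.205500]
step 3: m = 1.089375, f(m) = -0.192411 < 0 → root in [1.089375, 1.205500]
Midpoint of [1.089375, 1.205500] = 1.147438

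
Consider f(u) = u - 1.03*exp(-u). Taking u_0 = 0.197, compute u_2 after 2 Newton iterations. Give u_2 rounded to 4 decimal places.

0.5777

f'(u) = 1 + 1.03*exp(-u)
u_0 = 0.197000: f = -0.648826, f' = 1.845826 → u_1 = 0.197000 - (-0.648826)/(1.845826) = 0.548510
u_1 = 0.548510: f = -0.046634, f' = 1.595144 → u_2 = 0.548510 - (-0.046634)/(1.595144) = 0.577745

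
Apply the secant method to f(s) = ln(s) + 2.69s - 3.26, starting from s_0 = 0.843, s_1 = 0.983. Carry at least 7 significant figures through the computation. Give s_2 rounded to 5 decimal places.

f(s_0) = -1.163118, f(s_1) = -0.632876
s_2 = 0.983000 - (-0.632876)·(0.983000 - 0.843000)/(-0.632876 - (-1.163118)) = 1.150098; f(s_2) = -0.026387

1.15010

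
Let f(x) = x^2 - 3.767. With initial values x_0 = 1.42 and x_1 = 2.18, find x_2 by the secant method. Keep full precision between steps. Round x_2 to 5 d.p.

1.90628

Secant update: x_(k+1) = x_k − f(x_k)·(x_k − x_(k-1))/(f(x_k) − f(x_(k-1))).
f(x_0) = -1.750600, f(x_1) = 0.985400
x_2 = 2.180000 - (0.985400)·(2.180000 - 1.420000)/(0.985400 - (-1.750600)) = 1.906278; f(x_2) = -0.133105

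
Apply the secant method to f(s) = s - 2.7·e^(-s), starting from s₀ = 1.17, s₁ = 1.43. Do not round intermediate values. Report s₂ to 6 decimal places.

f(s_0) = 0.332009, f(s_1) = 0.783866
s_2 = 1.430000 - (0.783866)·(1.430000 - 1.170000)/(0.783866 - (0.332009)) = 0.978961; f(s_2) = -0.035433

0.978961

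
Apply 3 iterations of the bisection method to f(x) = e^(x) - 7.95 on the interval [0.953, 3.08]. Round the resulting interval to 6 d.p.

f(0.953000) = -5.356522, f(3.080000) = 13.808402 (opposite signs)
step 1: m = 2.016500, f(m) = -0.438013 < 0 → root in [2.016500, 3.080000]
step 2: m = 2.548250, f(m) = 4.834711 > 0 → root in [2.016500, 2.548250]
step 3: m = 2.282375, f(m) = 1.849928 > 0 → root in [2.016500, 2.282375]

[2.016500, 2.282375]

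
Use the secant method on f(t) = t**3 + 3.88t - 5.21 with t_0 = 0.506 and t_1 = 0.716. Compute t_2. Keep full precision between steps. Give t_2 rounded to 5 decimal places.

f(t_0) = -3.117166, f(t_1) = -2.064858
t_2 = 0.716000 - (-2.064858)·(0.716000 - 0.506000)/(-2.064858 - (-3.117166)) = 1.128066; f(t_2) = 0.602398

1.12807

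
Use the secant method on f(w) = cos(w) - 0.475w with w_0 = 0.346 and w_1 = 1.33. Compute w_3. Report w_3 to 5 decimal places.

f(w_0) = 0.776387, f(w_1) = -0.393274
w_2 = 1.330000 - (-0.393274)·(1.330000 - 0.346000)/(-0.393274 - (0.776387)) = 0.999151; f(w_2) = 0.066420
w_3 = 0.999151 - (0.066420)·(0.999151 - 1.330000)/(0.066420 - (-0.393274)) = 1.046954; f(w_3) = 0.002907

1.04695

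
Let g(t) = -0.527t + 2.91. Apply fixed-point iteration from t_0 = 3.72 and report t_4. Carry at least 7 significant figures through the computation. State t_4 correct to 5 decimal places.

2.04564

t_1 = g(3.720000) = 0.949560
t_2 = g(0.949560) = 2.409582
t_3 = g(2.409582) = 1.640150
t_4 = g(1.640150) = 2.045641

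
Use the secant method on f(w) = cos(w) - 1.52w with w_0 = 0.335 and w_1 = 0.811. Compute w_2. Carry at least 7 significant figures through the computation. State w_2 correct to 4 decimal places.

Secant update: w_(k+1) = w_k − f(w_k)·(w_k − w_(k-1))/(f(w_k) − f(w_(k-1))).
f(w_0) = 0.435210, f(w_1) = -0.543946
w_2 = 0.811000 - (-0.543946)·(0.811000 - 0.335000)/(-0.543946 - (0.435210)) = 0.546570; f(w_2) = 0.023526

0.5466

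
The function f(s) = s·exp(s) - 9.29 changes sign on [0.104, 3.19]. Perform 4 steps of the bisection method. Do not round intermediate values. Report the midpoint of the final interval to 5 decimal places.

f(0.104000) = -9.174602, f(3.190000) = 68.190084 (opposite signs)
step 1: m = 1.647000, f(m) = -0.739793 < 0 → root in [1.647000, 3.190000]
step 2: m = 2.418500, f(m) = 17.867344 > 0 → root in [1.647000, 2.418500]
step 3: m = 2.032750, f(m) = 6.230156 > 0 → root in [1.647000, 2.032750]
step 4: m = 1.839875, f(m) = 2.293395 > 0 → root in [1.647000, 1.839875]
Midpoint of [1.647000, 1.839875] = 1.743438

1.74344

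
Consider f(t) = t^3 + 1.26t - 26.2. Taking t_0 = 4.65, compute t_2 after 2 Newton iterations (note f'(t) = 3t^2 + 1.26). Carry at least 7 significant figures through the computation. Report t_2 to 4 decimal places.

t_0 = 4.650000: f = 80.203625, f' = 66.127500 → t_1 = 4.650000 - (80.203625)/(66.127500) = 3.437137
t_1 = 3.437137: f = 18.736807, f' = 36.701724 → t_2 = 3.437137 - (18.736807)/(36.701724) = 2.926621

2.9266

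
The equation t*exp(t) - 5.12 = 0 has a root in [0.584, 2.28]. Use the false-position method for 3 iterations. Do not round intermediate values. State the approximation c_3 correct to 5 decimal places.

False-position update: c = (a·f(b) − b·f(a))/(f(b) − f(a)); replace the endpoint whose sign matches f(c).
f(0.584000) = -4.072773, f(2.280000) = 17.170831
step 1: c = 0.909153, f(c) = -2.863283 < 0 → new bracket [0.909153, 2.280000]
step 2: c = 1.105075, f(c) = -1.783280 < 0 → new bracket [1.105075, 2.280000]
step 3: c = 1.215617, f(c) = -1.020487 < 0 → new bracket [1.215617, 2.280000]

1.21562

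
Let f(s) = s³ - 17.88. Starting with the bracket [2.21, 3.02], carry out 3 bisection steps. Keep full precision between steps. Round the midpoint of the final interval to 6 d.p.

2.564375

f(2.210000) = -7.086139, f(3.020000) = 9.663608 (opposite signs)
step 1: m = 2.615000, f(m) = 0.001958 > 0 → root in [2.210000, 2.615000]
step 2: m = 2.412500, f(m) = -3.838873 < 0 → root in [2.412500, 2.615000]
step 3: m = 2.513750, f(m) = -1.995767 < 0 → root in [2.513750, 2.615000]
Midpoint of [2.513750, 2.615000] = 2.564375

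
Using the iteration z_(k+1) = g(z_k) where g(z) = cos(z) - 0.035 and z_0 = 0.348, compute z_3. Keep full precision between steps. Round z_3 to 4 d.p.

z_1 = g(0.348000) = 0.905057
z_2 = g(0.905057) = 0.582641
z_3 = g(0.582641) = 0.800012

0.8000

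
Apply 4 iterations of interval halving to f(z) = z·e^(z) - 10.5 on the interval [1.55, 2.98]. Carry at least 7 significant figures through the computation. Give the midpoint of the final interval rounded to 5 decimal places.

f(1.550000) = -3.197221, f(2.980000) = 48.169694 (opposite signs)
step 1: m = 2.265000, f(m) = 11.314497 > 0 → root in [1.550000, 2.265000]
step 2: m = 1.907500, f(m) = 2.349353 > 0 → root in [1.550000, 1.907500]
step 3: m = 1.728750, f(m) = -0.760901 < 0 → root in [1.728750, 1.907500]
step 4: m = 1.818125, f(m) = 0.700190 > 0 → root in [1.728750, 1.818125]
Midpoint of [1.728750, 1.818125] = 1.773438

1.77344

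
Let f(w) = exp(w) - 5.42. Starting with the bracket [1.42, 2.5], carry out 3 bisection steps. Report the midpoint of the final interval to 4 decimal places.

f(1.420000) = -1.282880, f(2.500000) = 6.762494 (opposite signs)
step 1: m = 1.960000, f(m) = 1.679327 > 0 → root in [1.420000, 1.960000]
step 2: m = 1.690000, f(m) = -0.000519 < 0 → root in [1.690000, 1.960000]
step 3: m = 1.825000, f(m) = 0.782795 > 0 → root in [1.690000, 1.825000]
Midpoint of [1.690000, 1.825000] = 1.757500

1.7575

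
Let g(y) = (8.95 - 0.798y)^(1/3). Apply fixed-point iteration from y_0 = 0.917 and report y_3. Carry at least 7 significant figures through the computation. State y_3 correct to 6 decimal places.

1.948623

y_1 = g(0.917000) = 2.018023
y_2 = g(2.018023) = 1.943380
y_3 = g(1.943380) = 1.948623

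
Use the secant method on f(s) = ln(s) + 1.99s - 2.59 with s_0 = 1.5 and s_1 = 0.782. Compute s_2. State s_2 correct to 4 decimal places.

Secant update: s_(k+1) = s_k − f(s_k)·(s_k − s_(k-1))/(f(s_k) − f(s_(k-1))).
f(s_0) = 0.800465, f(s_1) = -1.279721
s_2 = 0.782000 - (-1.279721)·(0.782000 - 1.500000)/(-1.279721 - (0.800465)) = 1.223710; f(s_2) = 0.047071

1.2237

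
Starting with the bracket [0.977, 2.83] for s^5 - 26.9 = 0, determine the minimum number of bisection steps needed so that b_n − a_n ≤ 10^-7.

25

Initial width b − a = 2.83 − 0.977 = 1.853000.
After n steps the width is (b−a)/2^n; need (b−a)/2^n ≤ 10^-7.
So n ≥ log₂(1.853000/10^-7) = log₂(18530000.0000) ≈ 24.1434.
Hence n = 25.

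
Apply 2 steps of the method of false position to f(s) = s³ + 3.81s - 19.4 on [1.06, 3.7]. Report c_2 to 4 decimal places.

1.9950

f(1.060000) = -14.170384, f(3.700000) = 45.350000
step 1: c = 1.688521, f(c) = -8.152587 < 0 → new bracket [1.688521, 3.700000]
step 2: c = 1.995025, f(c) = -3.858506 < 0 → new bracket [1.995025, 3.700000]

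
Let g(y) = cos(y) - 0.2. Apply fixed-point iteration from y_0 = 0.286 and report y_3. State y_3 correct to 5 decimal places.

y_1 = g(0.286000) = 0.759380
y_2 = g(0.759380) = 0.525263
y_3 = g(0.525263) = 0.665192

0.66519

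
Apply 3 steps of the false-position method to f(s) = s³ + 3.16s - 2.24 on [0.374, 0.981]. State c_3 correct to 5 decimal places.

f(0.374000) = -1.005846, f(0.981000) = 1.804036
step 1: c = 0.591286, f(c) = -0.164810 < 0 → new bracket [0.591286, 0.981000]
step 2: c = 0.623909, f(c) = -0.025584 < 0 → new bracket [0.623909, 0.981000]
step 3: c = 0.628902, f(c) = -0.003927 < 0 → new bracket [0.628902, 0.981000]

0.62890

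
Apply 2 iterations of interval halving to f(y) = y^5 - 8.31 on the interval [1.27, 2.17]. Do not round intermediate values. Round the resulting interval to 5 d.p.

f(1.270000) = -5.006163, f(2.170000) = 39.807014 (opposite signs)
step 1: m = 1.720000, f(m) = 6.743665 > 0 → root in [1.270000, 1.720000]
step 2: m = 1.495000, f(m) = -0.841972 < 0 → root in [1.495000, 1.720000]

[1.49500, 1.72000]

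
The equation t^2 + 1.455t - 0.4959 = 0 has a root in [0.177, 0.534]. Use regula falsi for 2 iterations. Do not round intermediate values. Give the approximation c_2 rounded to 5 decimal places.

0.28363

f(0.177000) = -0.207036, f(0.534000) = 0.566226
step 1: c = 0.272584, f(c) = -0.024987 < 0 → new bracket [0.272584, 0.534000]
step 2: c = 0.283633, f(c) = -0.002766 < 0 → new bracket [0.283633, 0.534000]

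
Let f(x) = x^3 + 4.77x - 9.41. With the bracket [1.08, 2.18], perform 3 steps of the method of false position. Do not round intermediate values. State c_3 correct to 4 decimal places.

False-position update: c = (a·f(b) − b·f(a))/(f(b) − f(a)); replace the endpoint whose sign matches f(c).
f(1.080000) = -2.998688, f(2.180000) = 11.348832
step 1: c = 1.309904, f(c) = -0.914158 < 0 → new bracket [1.309904, 2.180000]
step 2: c = 1.374767, f(c) = -0.254078 < 0 → new bracket [1.374767, 2.180000]
step 3: c = 1.392399, f(c) = -0.068704 < 0 → new bracket [1.392399, 2.180000]

1.3924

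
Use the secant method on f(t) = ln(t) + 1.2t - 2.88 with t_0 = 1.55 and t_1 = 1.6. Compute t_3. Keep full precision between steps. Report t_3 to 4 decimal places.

1.8756

f(t_0) = -0.581745, f(t_1) = -0.489996
t_2 = 1.600000 - (-0.489996)·(1.600000 - 1.550000)/(-0.489996 - (-0.581745)) = 1.867032; f(t_2) = -0.015212
t_3 = 1.867032 - (-0.015212)·(1.867032 - 1.600000)/(-0.015212 - (-0.489996)) = 1.875587; f(t_3) = -0.000373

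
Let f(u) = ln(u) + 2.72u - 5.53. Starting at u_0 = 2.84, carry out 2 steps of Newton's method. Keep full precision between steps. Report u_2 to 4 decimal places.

1.8141

f'(u) = 1/u + 2.72
u_0 = 2.840000: f = 3.238604, f' = 3.072113 → u_1 = 2.840000 - (3.238604)/(3.072113) = 1.785806
u_1 = 1.785806: f = -0.092739, f' = 3.279971 → u_2 = 1.785806 - (-0.092739)/(3.279971) = 1.814080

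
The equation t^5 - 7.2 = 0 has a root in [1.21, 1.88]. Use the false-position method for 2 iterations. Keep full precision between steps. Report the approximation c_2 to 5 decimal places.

1.42930

False-position update: c = (a·f(b) − b·f(a))/(f(b) − f(a)); replace the endpoint whose sign matches f(c).
f(1.210000) = -4.606258, f(1.880000) = 16.284929
step 1: c = 1.357727, f(c) = -2.586163 < 0 → new bracket [1.357727, 1.880000]
step 2: c = 1.429301, f(c) = -1.234886 < 0 → new bracket [1.429301, 1.880000]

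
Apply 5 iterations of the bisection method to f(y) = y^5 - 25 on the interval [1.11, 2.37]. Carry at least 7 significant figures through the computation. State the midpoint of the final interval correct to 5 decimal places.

f(1.110000) = -23.314942, f(2.370000) = 49.772470 (opposite signs)
step 1: m = 1.740000, f(m) = -9.050531 < 0 → root in [1.740000, 2.370000]
step 2: m = 2.055000, f(m) = 11.648747 > 0 → root in [1.740000, 2.055000]
step 3: m = 1.897500, f(m) = -0.401483 < 0 → root in [1.897500, 2.055000]
step 4: m = 1.976250, f(m) = 5.144592 > 0 → root in [1.897500, 1.976250]
step 5: m = 1.936875, f(m) = 2.258877 > 0 → root in [1.897500, 1.936875]
Midpoint of [1.897500, 1.936875] = 1.917188

1.91719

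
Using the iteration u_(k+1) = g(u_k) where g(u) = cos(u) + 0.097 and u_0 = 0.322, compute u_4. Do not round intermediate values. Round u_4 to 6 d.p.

0.700231

u_1 = g(0.322000) = 1.045604
u_2 = g(1.045604) = 0.598379
u_3 = g(0.598379) = 0.923250
u_4 = g(0.923250) = 0.700231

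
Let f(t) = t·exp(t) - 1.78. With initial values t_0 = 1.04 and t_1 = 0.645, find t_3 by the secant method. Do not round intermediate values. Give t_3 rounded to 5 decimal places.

0.80346

f(t_0) = 1.162386, f(t_1) = -0.550638
t_2 = 0.645000 - (-0.550638)·(0.645000 - 1.040000)/(-0.550638 - (1.162386)) = 0.771970; f(t_2) = -0.109439
t_3 = 0.771970 - (-0.109439)·(0.771970 - 0.645000)/(-0.109439 - (-0.550638)) = 0.803464; f(t_3) = 0.014348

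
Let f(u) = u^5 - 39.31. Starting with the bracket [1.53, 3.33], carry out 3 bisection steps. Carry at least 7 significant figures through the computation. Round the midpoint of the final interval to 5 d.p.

f(1.530000) = -30.925886, f(3.330000) = 370.159132 (opposite signs)
step 1: m = 2.430000, f(m) = 45.418861 > 0 → root in [1.530000, 2.430000]
step 2: m = 1.980000, f(m) = -8.878318 < 0 → root in [1.980000, 2.430000]
step 3: m = 2.205000, f(m) = 12.814628 > 0 → root in [1.980000, 2.205000]
Midpoint of [1.980000, 2.205000] = 2.092500

2.09250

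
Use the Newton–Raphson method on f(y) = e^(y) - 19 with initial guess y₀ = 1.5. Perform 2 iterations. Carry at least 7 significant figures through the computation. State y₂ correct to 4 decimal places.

3.9056

Newton update: y ← y − f(y)/f'(y).
f'(y) = e^(y)
y_0 = 1.500000: f = -14.518311, f' = 4.481689 → y_1 = 1.500000 - (-14.518311)/(4.481689) = 4.739473
y_1 = 4.739473: f = 95.373916, f' = 114.373916 → y_2 = 4.739473 - (95.373916)/(114.373916) = 3.905595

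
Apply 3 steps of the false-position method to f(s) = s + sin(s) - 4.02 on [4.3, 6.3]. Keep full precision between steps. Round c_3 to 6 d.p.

False-position update: c = (a·f(b) − b·f(a))/(f(b) − f(a)); replace the endpoint whose sign matches f(c).
f(4.300000) = -0.636166, f(6.300000) = 2.296814
step 1: c = 4.733802, f(c) = -0.285969 < 0 → new bracket [4.733802, 6.300000]
step 2: c = 4.907213, f(c) = -0.093868 < 0 → new bracket [4.907213, 6.300000]
step 3: c = 4.961900, f(c) = -0.027133 < 0 → new bracket [4.961900, 6.300000]

4.961900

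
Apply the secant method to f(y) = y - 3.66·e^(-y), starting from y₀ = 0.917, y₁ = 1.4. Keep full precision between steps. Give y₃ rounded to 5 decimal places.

1.15311

f(y_0) = -0.545962, f(y_1) = 0.497455
y_2 = 1.400000 - (0.497455)·(1.400000 - 0.917000)/(0.497455 - (-0.545962)) = 1.169727; f(y_2) = 0.033474
y_3 = 1.169727 - (0.033474)·(1.169727 - 1.400000)/(0.033474 - (0.497455)) = 1.153114; f(y_3) = -0.002173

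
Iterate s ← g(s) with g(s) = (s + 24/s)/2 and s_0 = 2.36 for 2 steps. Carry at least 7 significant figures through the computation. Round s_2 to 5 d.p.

s_1 = g(2.360000) = 6.264746
s_2 = g(6.264746) = 5.047854

5.04785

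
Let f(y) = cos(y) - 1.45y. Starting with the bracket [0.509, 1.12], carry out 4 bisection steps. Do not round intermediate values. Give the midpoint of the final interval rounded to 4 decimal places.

0.5663

f(0.509000) = 0.135182, f(1.120000) = -1.188318 (opposite signs)
step 1: m = 0.814500, f(m) = -0.494793 < 0 → root in [0.509000, 0.814500]
step 2: m = 0.661750, f(m) = -0.170619 < 0 → root in [0.509000, 0.661750]
step 3: m = 0.585375, f(m) = -0.015289 < 0 → root in [0.509000, 0.585375]
step 4: m = 0.547187, f(m) = 0.060569 > 0 → root in [0.547187, 0.585375]
Midpoint of [0.547187, 0.585375] = 0.566281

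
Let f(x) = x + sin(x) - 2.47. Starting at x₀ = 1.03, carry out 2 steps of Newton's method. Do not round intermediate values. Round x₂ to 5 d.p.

1.47308

f'(x) = 1 + cos(x)
x_0 = 1.030000: f = -0.582701, f' = 1.514819 → x_1 = 1.030000 - (-0.582701)/(1.514819) = 1.414667
x_1 = 1.414667: f = -0.067496, f' = 1.155496 → x_2 = 1.414667 - (-0.067496)/(1.155496) = 1.473080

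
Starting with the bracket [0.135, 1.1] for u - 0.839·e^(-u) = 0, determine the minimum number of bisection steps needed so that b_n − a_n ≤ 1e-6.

Initial width b − a = 1.1 − 0.135 = 0.965000.
After n steps the width is (b−a)/2^n; need (b−a)/2^n ≤ 1e-6.
So n ≥ log₂(0.965000/1e-6) = log₂(965000.0000) ≈ 19.8802.
Hence n = 20.

20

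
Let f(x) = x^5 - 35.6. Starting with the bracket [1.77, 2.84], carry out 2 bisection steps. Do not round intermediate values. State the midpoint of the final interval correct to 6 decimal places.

2.171250

f(1.770000) = -18.227340, f(2.840000) = 149.153086 (opposite signs)
step 1: m = 2.305000, f(m) = 29.466081 > 0 → root in [1.770000, 2.305000]
step 2: m = 2.037500, f(m) = -0.485371 < 0 → root in [2.037500, 2.305000]
Midpoint of [2.037500, 2.305000] = 2.171250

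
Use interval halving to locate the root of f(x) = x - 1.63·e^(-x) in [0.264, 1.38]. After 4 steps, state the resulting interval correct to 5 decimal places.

f(0.264000) = -0.987797, f(1.380000) = 0.969927 (opposite signs)
step 1: m = 0.822000, f(m) = 0.105531 > 0 → root in [0.264000, 0.822000]
step 2: m = 0.543000, f(m) = -0.404034 < 0 → root in [0.543000, 0.822000]
step 3: m = 0.682500, f(m) = -0.141224 < 0 → root in [0.682500, 0.822000]
step 4: m = 0.752250, f(m) = -0.015977 < 0 → root in [0.752250, 0.822000]

[0.75225, 0.82200]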